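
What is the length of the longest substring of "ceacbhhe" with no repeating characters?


Input: "ceacbhhe"
Sliding window (track last position of each char):
  Position 0 ('c'): window [0,0] length 1 -- new best
  Position 1 ('e'): window [0,1] length 2 -- new best
  Position 2 ('a'): window [0,2] length 3 -- new best
  Position 3 ('c'): repeat (last at 0), move window start to 1
  Position 3 ('c'): window [1,3] length 3
  Position 4 ('b'): window [1,4] length 4 -- new best
  Position 5 ('h'): window [1,5] length 5 -- new best
  Position 6 ('h'): repeat (last at 5), move window start to 6
  Position 6 ('h'): window [6,6] length 1
  Position 7 ('e'): window [6,7] length 2
Longest substring with no repeats: "eacbh" with length 5

5


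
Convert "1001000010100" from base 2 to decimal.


Input: "1001000010100" in base 2
Positional expansion:
  Digit '1' (value 1) x 2^12 = 4096
  Digit '0' (value 0) x 2^11 = 0
  Digit '0' (value 0) x 2^10 = 0
  Digit '1' (value 1) x 2^9 = 512
  Digit '0' (value 0) x 2^8 = 0
  Digit '0' (value 0) x 2^7 = 0
  Digit '0' (value 0) x 2^6 = 0
  Digit '0' (value 0) x 2^5 = 0
  Digit '1' (value 1) x 2^4 = 16
  Digit '0' (value 0) x 2^3 = 0
  Digit '1' (value 1) x 2^2 = 4
  Digit '0' (value 0) x 2^1 = 0
  Digit '0' (value 0) x 2^0 = 0
Sum = 4628

4628


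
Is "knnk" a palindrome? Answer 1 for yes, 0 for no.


Input: knnk
Reversed: knnk
  Compare pos 0 ('k') with pos 3 ('k'): match
  Compare pos 1 ('n') with pos 2 ('n'): match
Result: palindrome

1


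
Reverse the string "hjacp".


Input: hjacp
Reading characters right to left:
  Position 4: 'p'
  Position 3: 'c'
  Position 2: 'a'
  Position 1: 'j'
  Position 0: 'h'
Reversed: pcajh

pcajh


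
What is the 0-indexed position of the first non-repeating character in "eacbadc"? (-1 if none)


Input: eacbadc
Character frequencies:
  'a': 2
  'b': 1
  'c': 2
  'd': 1
  'e': 1
Scanning left to right for freq == 1:
  Position 0 ('e'): unique! => answer = 0

0


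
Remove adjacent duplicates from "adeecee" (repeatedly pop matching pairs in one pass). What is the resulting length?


Input: adeecee
Stack-based adjacent duplicate removal:
  Read 'a': push. Stack: a
  Read 'd': push. Stack: ad
  Read 'e': push. Stack: ade
  Read 'e': matches stack top 'e' => pop. Stack: ad
  Read 'c': push. Stack: adc
  Read 'e': push. Stack: adce
  Read 'e': matches stack top 'e' => pop. Stack: adc
Final stack: "adc" (length 3)

3


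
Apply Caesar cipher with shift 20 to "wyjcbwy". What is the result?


Caesar cipher: shift "wyjcbwy" by 20
  'w' (pos 22) + 20 = pos 16 = 'q'
  'y' (pos 24) + 20 = pos 18 = 's'
  'j' (pos 9) + 20 = pos 3 = 'd'
  'c' (pos 2) + 20 = pos 22 = 'w'
  'b' (pos 1) + 20 = pos 21 = 'v'
  'w' (pos 22) + 20 = pos 16 = 'q'
  'y' (pos 24) + 20 = pos 18 = 's'
Result: qsdwvqs

qsdwvqs


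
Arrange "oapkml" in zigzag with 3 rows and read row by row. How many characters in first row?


Zigzag "oapkml" into 3 rows:
Placing characters:
  'o' => row 0
  'a' => row 1
  'p' => row 2
  'k' => row 1
  'm' => row 0
  'l' => row 1
Rows:
  Row 0: "om"
  Row 1: "akl"
  Row 2: "p"
First row length: 2

2


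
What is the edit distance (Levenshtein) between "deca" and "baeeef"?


Computing edit distance: "deca" -> "baeeef"
DP table:
           b    a    e    e    e    f
      0    1    2    3    4    5    6
  d   1    1    2    3    4    5    6
  e   2    2    2    2    3    4    5
  c   3    3    3    3    3    4    5
  a   4    4    3    4    4    4    5
Edit distance = dp[4][6] = 5

5


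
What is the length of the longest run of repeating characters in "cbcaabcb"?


Input: "cbcaabcb"
Scanning for longest run:
  Position 1 ('b'): new char, reset run to 1
  Position 2 ('c'): new char, reset run to 1
  Position 3 ('a'): new char, reset run to 1
  Position 4 ('a'): continues run of 'a', length=2
  Position 5 ('b'): new char, reset run to 1
  Position 6 ('c'): new char, reset run to 1
  Position 7 ('b'): new char, reset run to 1
Longest run: 'a' with length 2

2


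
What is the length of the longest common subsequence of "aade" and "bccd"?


LCS of "aade" and "bccd"
DP table:
           b    c    c    d
      0    0    0    0    0
  a   0    0    0    0    0
  a   0    0    0    0    0
  d   0    0    0    0    1
  e   0    0    0    0    1
LCS length = dp[4][4] = 1

1


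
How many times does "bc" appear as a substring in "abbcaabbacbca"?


Searching for "bc" in "abbcaabbacbca"
Scanning each position:
  Position 0: "ab" => no
  Position 1: "bb" => no
  Position 2: "bc" => MATCH
  Position 3: "ca" => no
  Position 4: "aa" => no
  Position 5: "ab" => no
  Position 6: "bb" => no
  Position 7: "ba" => no
  Position 8: "ac" => no
  Position 9: "cb" => no
  Position 10: "bc" => MATCH
  Position 11: "ca" => no
Total occurrences: 2

2


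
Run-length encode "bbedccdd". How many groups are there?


Input: bbedccdd
Scanning for consecutive runs:
  Group 1: 'b' x 2 (positions 0-1)
  Group 2: 'e' x 1 (positions 2-2)
  Group 3: 'd' x 1 (positions 3-3)
  Group 4: 'c' x 2 (positions 4-5)
  Group 5: 'd' x 2 (positions 6-7)
Total groups: 5

5


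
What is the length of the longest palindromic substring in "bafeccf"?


Input: "bafeccf"
Checking substrings for palindromes:
  [4:6] "cc" (len 2) => palindrome
Longest palindromic substring: "cc" with length 2

2


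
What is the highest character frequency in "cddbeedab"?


Input: cddbeedab
Character counts:
  'a': 1
  'b': 2
  'c': 1
  'd': 3
  'e': 2
Maximum frequency: 3

3


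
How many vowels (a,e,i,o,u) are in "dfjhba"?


Input: dfjhba
Checking each character:
  'd' at position 0: consonant
  'f' at position 1: consonant
  'j' at position 2: consonant
  'h' at position 3: consonant
  'b' at position 4: consonant
  'a' at position 5: vowel (running total: 1)
Total vowels: 1

1


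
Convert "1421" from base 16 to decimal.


Input: "1421" in base 16
Positional expansion:
  Digit '1' (value 1) x 16^3 = 4096
  Digit '4' (value 4) x 16^2 = 1024
  Digit '2' (value 2) x 16^1 = 32
  Digit '1' (value 1) x 16^0 = 1
Sum = 5153

5153


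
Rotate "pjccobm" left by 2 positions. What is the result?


Input: "pjccobm", rotate left by 2
First 2 characters: "pj"
Remaining characters: "ccobm"
Concatenate remaining + first: "ccobm" + "pj" = "ccobmpj"

ccobmpj


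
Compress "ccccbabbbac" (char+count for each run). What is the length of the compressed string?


Input: ccccbabbbac
Runs:
  'c' x 4 => "c4"
  'b' x 1 => "b1"
  'a' x 1 => "a1"
  'b' x 3 => "b3"
  'a' x 1 => "a1"
  'c' x 1 => "c1"
Compressed: "c4b1a1b3a1c1"
Compressed length: 12

12


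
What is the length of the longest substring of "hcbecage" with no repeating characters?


Input: "hcbecage"
Sliding window (track last position of each char):
  Position 0 ('h'): window [0,0] length 1 -- new best
  Position 1 ('c'): window [0,1] length 2 -- new best
  Position 2 ('b'): window [0,2] length 3 -- new best
  Position 3 ('e'): window [0,3] length 4 -- new best
  Position 4 ('c'): repeat (last at 1), move window start to 2
  Position 4 ('c'): window [2,4] length 3
  Position 5 ('a'): window [2,5] length 4
  Position 6 ('g'): window [2,6] length 5 -- new best
  Position 7 ('e'): repeat (last at 3), move window start to 4
  Position 7 ('e'): window [4,7] length 4
Longest substring with no repeats: "becag" with length 5

5


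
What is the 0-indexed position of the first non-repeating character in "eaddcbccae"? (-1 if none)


Input: eaddcbccae
Character frequencies:
  'a': 2
  'b': 1
  'c': 3
  'd': 2
  'e': 2
Scanning left to right for freq == 1:
  Position 0 ('e'): freq=2, skip
  Position 1 ('a'): freq=2, skip
  Position 2 ('d'): freq=2, skip
  Position 3 ('d'): freq=2, skip
  Position 4 ('c'): freq=3, skip
  Position 5 ('b'): unique! => answer = 5

5


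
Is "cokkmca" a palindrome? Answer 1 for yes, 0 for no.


Input: cokkmca
Reversed: acmkkoc
  Compare pos 0 ('c') with pos 6 ('a'): MISMATCH
  Compare pos 1 ('o') with pos 5 ('c'): MISMATCH
  Compare pos 2 ('k') with pos 4 ('m'): MISMATCH
Result: not a palindrome

0


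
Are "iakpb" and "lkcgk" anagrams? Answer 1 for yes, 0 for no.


Strings: "iakpb", "lkcgk"
Sorted first:  abikp
Sorted second: cgkkl
Differ at position 0: 'a' vs 'c' => not anagrams

0


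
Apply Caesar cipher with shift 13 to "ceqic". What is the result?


Caesar cipher: shift "ceqic" by 13
  'c' (pos 2) + 13 = pos 15 = 'p'
  'e' (pos 4) + 13 = pos 17 = 'r'
  'q' (pos 16) + 13 = pos 3 = 'd'
  'i' (pos 8) + 13 = pos 21 = 'v'
  'c' (pos 2) + 13 = pos 15 = 'p'
Result: prdvp

prdvp


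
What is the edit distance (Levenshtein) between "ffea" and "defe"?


Computing edit distance: "ffea" -> "defe"
DP table:
           d    e    f    e
      0    1    2    3    4
  f   1    1    2    2    3
  f   2    2    2    2    3
  e   3    3    2    3    2
  a   4    4    3    3    3
Edit distance = dp[4][4] = 3

3


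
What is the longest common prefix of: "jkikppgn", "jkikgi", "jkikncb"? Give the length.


Words: jkikppgn, jkikgi, jkikncb
  Position 0: all 'j' => match
  Position 1: all 'k' => match
  Position 2: all 'i' => match
  Position 3: all 'k' => match
  Position 4: ('p', 'g', 'n') => mismatch, stop
LCP = "jkik" (length 4)

4


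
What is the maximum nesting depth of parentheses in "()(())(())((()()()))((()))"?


Input: "()(())(())((()()()))((()))"
Tracking depth:
  Position 0 '(': depth becomes 1
  Position 1 ')': depth becomes 0
  Position 2 '(': depth becomes 1
  Position 3 '(': depth becomes 2
  Position 4 ')': depth becomes 1
  Position 5 ')': depth becomes 0
  Position 6 '(': depth becomes 1
  Position 7 '(': depth becomes 2
  Position 8 ')': depth becomes 1
  Position 9 ')': depth becomes 0
  Position 10 '(': depth becomes 1
  Position 11 '(': depth becomes 2
  Position 12 '(': depth becomes 3
  Position 13 ')': depth becomes 2
  Position 14 '(': depth becomes 3
  Position 15 ')': depth becomes 2
  Position 16 '(': depth becomes 3
  Position 17 ')': depth becomes 2
  Position 18 ')': depth becomes 1
  Position 19 ')': depth becomes 0
  Position 20 '(': depth becomes 1
  Position 21 '(': depth becomes 2
  Position 22 '(': depth becomes 3
  Position 23 ')': depth becomes 2
  Position 24 ')': depth becomes 1
  Position 25 ')': depth becomes 0
Maximum depth reached: 3

3


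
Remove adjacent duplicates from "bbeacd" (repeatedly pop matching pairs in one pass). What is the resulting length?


Input: bbeacd
Stack-based adjacent duplicate removal:
  Read 'b': push. Stack: b
  Read 'b': matches stack top 'b' => pop. Stack: (empty)
  Read 'e': push. Stack: e
  Read 'a': push. Stack: ea
  Read 'c': push. Stack: eac
  Read 'd': push. Stack: eacd
Final stack: "eacd" (length 4)

4


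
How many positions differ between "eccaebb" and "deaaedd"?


Comparing "eccaebb" and "deaaedd" position by position:
  Position 0: 'e' vs 'd' => DIFFER
  Position 1: 'c' vs 'e' => DIFFER
  Position 2: 'c' vs 'a' => DIFFER
  Position 3: 'a' vs 'a' => same
  Position 4: 'e' vs 'e' => same
  Position 5: 'b' vs 'd' => DIFFER
  Position 6: 'b' vs 'd' => DIFFER
Positions that differ: 5

5


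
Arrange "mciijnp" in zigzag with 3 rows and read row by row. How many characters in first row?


Zigzag "mciijnp" into 3 rows:
Placing characters:
  'm' => row 0
  'c' => row 1
  'i' => row 2
  'i' => row 1
  'j' => row 0
  'n' => row 1
  'p' => row 2
Rows:
  Row 0: "mj"
  Row 1: "cin"
  Row 2: "ip"
First row length: 2

2


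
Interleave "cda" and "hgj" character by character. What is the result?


Interleaving "cda" and "hgj":
  Position 0: 'c' from first, 'h' from second => "ch"
  Position 1: 'd' from first, 'g' from second => "dg"
  Position 2: 'a' from first, 'j' from second => "aj"
Result: chdgaj

chdgaj


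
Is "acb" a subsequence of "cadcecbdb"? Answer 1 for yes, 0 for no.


Check if "acb" is a subsequence of "cadcecbdb"
Greedy scan:
  Position 0 ('c'): no match needed
  Position 1 ('a'): matches sub[0] = 'a'
  Position 2 ('d'): no match needed
  Position 3 ('c'): matches sub[1] = 'c'
  Position 4 ('e'): no match needed
  Position 5 ('c'): no match needed
  Position 6 ('b'): matches sub[2] = 'b'
  Position 7 ('d'): no match needed
  Position 8 ('b'): no match needed
All 3 characters matched => is a subsequence

1


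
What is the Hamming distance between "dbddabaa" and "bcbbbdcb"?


Comparing "dbddabaa" and "bcbbbdcb" position by position:
  Position 0: 'd' vs 'b' => differ
  Position 1: 'b' vs 'c' => differ
  Position 2: 'd' vs 'b' => differ
  Position 3: 'd' vs 'b' => differ
  Position 4: 'a' vs 'b' => differ
  Position 5: 'b' vs 'd' => differ
  Position 6: 'a' vs 'c' => differ
  Position 7: 'a' vs 'b' => differ
Total differences (Hamming distance): 8

8


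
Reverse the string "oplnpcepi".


Input: oplnpcepi
Reading characters right to left:
  Position 8: 'i'
  Position 7: 'p'
  Position 6: 'e'
  Position 5: 'c'
  Position 4: 'p'
  Position 3: 'n'
  Position 2: 'l'
  Position 1: 'p'
  Position 0: 'o'
Reversed: ipecpnlpo

ipecpnlpo


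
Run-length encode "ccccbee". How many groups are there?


Input: ccccbee
Scanning for consecutive runs:
  Group 1: 'c' x 4 (positions 0-3)
  Group 2: 'b' x 1 (positions 4-4)
  Group 3: 'e' x 2 (positions 5-6)
Total groups: 3

3


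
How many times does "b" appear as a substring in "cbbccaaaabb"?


Searching for "b" in "cbbccaaaabb"
Scanning each position:
  Position 0: "c" => no
  Position 1: "b" => MATCH
  Position 2: "b" => MATCH
  Position 3: "c" => no
  Position 4: "c" => no
  Position 5: "a" => no
  Position 6: "a" => no
  Position 7: "a" => no
  Position 8: "a" => no
  Position 9: "b" => MATCH
  Position 10: "b" => MATCH
Total occurrences: 4

4


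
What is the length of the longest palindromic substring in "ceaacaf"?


Input: "ceaacaf"
Checking substrings for palindromes:
  [3:6] "aca" (len 3) => palindrome
  [2:4] "aa" (len 2) => palindrome
Longest palindromic substring: "aca" with length 3

3


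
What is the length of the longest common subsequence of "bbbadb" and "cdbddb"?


LCS of "bbbadb" and "cdbddb"
DP table:
           c    d    b    d    d    b
      0    0    0    0    0    0    0
  b   0    0    0    1    1    1    1
  b   0    0    0    1    1    1    2
  b   0    0    0    1    1    1    2
  a   0    0    0    1    1    1    2
  d   0    0    1    1    2    2    2
  b   0    0    1    2    2    2    3
LCS length = dp[6][6] = 3

3


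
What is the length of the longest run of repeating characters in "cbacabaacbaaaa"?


Input: "cbacabaacbaaaa"
Scanning for longest run:
  Position 1 ('b'): new char, reset run to 1
  Position 2 ('a'): new char, reset run to 1
  Position 3 ('c'): new char, reset run to 1
  Position 4 ('a'): new char, reset run to 1
  Position 5 ('b'): new char, reset run to 1
  Position 6 ('a'): new char, reset run to 1
  Position 7 ('a'): continues run of 'a', length=2
  Position 8 ('c'): new char, reset run to 1
  Position 9 ('b'): new char, reset run to 1
  Position 10 ('a'): new char, reset run to 1
  Position 11 ('a'): continues run of 'a', length=2
  Position 12 ('a'): continues run of 'a', length=3
  Position 13 ('a'): continues run of 'a', length=4
Longest run: 'a' with length 4

4


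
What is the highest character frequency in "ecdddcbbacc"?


Input: ecdddcbbacc
Character counts:
  'a': 1
  'b': 2
  'c': 4
  'd': 3
  'e': 1
Maximum frequency: 4

4


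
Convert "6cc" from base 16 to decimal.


Input: "6cc" in base 16
Positional expansion:
  Digit '6' (value 6) x 16^2 = 1536
  Digit 'c' (value 12) x 16^1 = 192
  Digit 'c' (value 12) x 16^0 = 12
Sum = 1740

1740


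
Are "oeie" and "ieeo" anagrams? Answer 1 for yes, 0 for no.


Strings: "oeie", "ieeo"
Sorted first:  eeio
Sorted second: eeio
Sorted forms match => anagrams

1


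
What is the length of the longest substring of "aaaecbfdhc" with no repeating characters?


Input: "aaaecbfdhc"
Sliding window (track last position of each char):
  Position 0 ('a'): window [0,0] length 1 -- new best
  Position 1 ('a'): repeat (last at 0), move window start to 1
  Position 1 ('a'): window [1,1] length 1
  Position 2 ('a'): repeat (last at 1), move window start to 2
  Position 2 ('a'): window [2,2] length 1
  Position 3 ('e'): window [2,3] length 2 -- new best
  Position 4 ('c'): window [2,4] length 3 -- new best
  Position 5 ('b'): window [2,5] length 4 -- new best
  Position 6 ('f'): window [2,6] length 5 -- new best
  Position 7 ('d'): window [2,7] length 6 -- new best
  Position 8 ('h'): window [2,8] length 7 -- new best
  Position 9 ('c'): repeat (last at 4), move window start to 5
  Position 9 ('c'): window [5,9] length 5
Longest substring with no repeats: "aecbfdh" with length 7

7


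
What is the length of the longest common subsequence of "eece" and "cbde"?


LCS of "eece" and "cbde"
DP table:
           c    b    d    e
      0    0    0    0    0
  e   0    0    0    0    1
  e   0    0    0    0    1
  c   0    1    1    1    1
  e   0    1    1    1    2
LCS length = dp[4][4] = 2

2


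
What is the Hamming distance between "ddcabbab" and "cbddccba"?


Comparing "ddcabbab" and "cbddccba" position by position:
  Position 0: 'd' vs 'c' => differ
  Position 1: 'd' vs 'b' => differ
  Position 2: 'c' vs 'd' => differ
  Position 3: 'a' vs 'd' => differ
  Position 4: 'b' vs 'c' => differ
  Position 5: 'b' vs 'c' => differ
  Position 6: 'a' vs 'b' => differ
  Position 7: 'b' vs 'a' => differ
Total differences (Hamming distance): 8

8


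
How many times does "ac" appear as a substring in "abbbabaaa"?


Searching for "ac" in "abbbabaaa"
Scanning each position:
  Position 0: "ab" => no
  Position 1: "bb" => no
  Position 2: "bb" => no
  Position 3: "ba" => no
  Position 4: "ab" => no
  Position 5: "ba" => no
  Position 6: "aa" => no
  Position 7: "aa" => no
Total occurrences: 0

0


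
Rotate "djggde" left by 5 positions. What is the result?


Input: "djggde", rotate left by 5
First 5 characters: "djggd"
Remaining characters: "e"
Concatenate remaining + first: "e" + "djggd" = "edjggd"

edjggd


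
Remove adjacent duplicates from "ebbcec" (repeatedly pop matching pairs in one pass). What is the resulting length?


Input: ebbcec
Stack-based adjacent duplicate removal:
  Read 'e': push. Stack: e
  Read 'b': push. Stack: eb
  Read 'b': matches stack top 'b' => pop. Stack: e
  Read 'c': push. Stack: ec
  Read 'e': push. Stack: ece
  Read 'c': push. Stack: ecec
Final stack: "ecec" (length 4)

4


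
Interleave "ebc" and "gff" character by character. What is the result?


Interleaving "ebc" and "gff":
  Position 0: 'e' from first, 'g' from second => "eg"
  Position 1: 'b' from first, 'f' from second => "bf"
  Position 2: 'c' from first, 'f' from second => "cf"
Result: egbfcf

egbfcf


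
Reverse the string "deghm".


Input: deghm
Reading characters right to left:
  Position 4: 'm'
  Position 3: 'h'
  Position 2: 'g'
  Position 1: 'e'
  Position 0: 'd'
Reversed: mhged

mhged


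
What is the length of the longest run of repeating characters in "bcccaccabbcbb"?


Input: "bcccaccabbcbb"
Scanning for longest run:
  Position 1 ('c'): new char, reset run to 1
  Position 2 ('c'): continues run of 'c', length=2
  Position 3 ('c'): continues run of 'c', length=3
  Position 4 ('a'): new char, reset run to 1
  Position 5 ('c'): new char, reset run to 1
  Position 6 ('c'): continues run of 'c', length=2
  Position 7 ('a'): new char, reset run to 1
  Position 8 ('b'): new char, reset run to 1
  Position 9 ('b'): continues run of 'b', length=2
  Position 10 ('c'): new char, reset run to 1
  Position 11 ('b'): new char, reset run to 1
  Position 12 ('b'): continues run of 'b', length=2
Longest run: 'c' with length 3

3


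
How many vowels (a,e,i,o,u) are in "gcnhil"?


Input: gcnhil
Checking each character:
  'g' at position 0: consonant
  'c' at position 1: consonant
  'n' at position 2: consonant
  'h' at position 3: consonant
  'i' at position 4: vowel (running total: 1)
  'l' at position 5: consonant
Total vowels: 1

1


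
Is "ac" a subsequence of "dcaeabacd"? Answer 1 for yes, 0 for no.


Check if "ac" is a subsequence of "dcaeabacd"
Greedy scan:
  Position 0 ('d'): no match needed
  Position 1 ('c'): no match needed
  Position 2 ('a'): matches sub[0] = 'a'
  Position 3 ('e'): no match needed
  Position 4 ('a'): no match needed
  Position 5 ('b'): no match needed
  Position 6 ('a'): no match needed
  Position 7 ('c'): matches sub[1] = 'c'
  Position 8 ('d'): no match needed
All 2 characters matched => is a subsequence

1


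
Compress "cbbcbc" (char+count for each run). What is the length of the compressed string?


Input: cbbcbc
Runs:
  'c' x 1 => "c1"
  'b' x 2 => "b2"
  'c' x 1 => "c1"
  'b' x 1 => "b1"
  'c' x 1 => "c1"
Compressed: "c1b2c1b1c1"
Compressed length: 10

10


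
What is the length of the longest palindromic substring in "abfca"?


Input: "abfca"
Checking substrings for palindromes:
  No multi-char palindromic substrings found
Longest palindromic substring: "a" with length 1

1


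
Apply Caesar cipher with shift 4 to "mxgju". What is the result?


Caesar cipher: shift "mxgju" by 4
  'm' (pos 12) + 4 = pos 16 = 'q'
  'x' (pos 23) + 4 = pos 1 = 'b'
  'g' (pos 6) + 4 = pos 10 = 'k'
  'j' (pos 9) + 4 = pos 13 = 'n'
  'u' (pos 20) + 4 = pos 24 = 'y'
Result: qbkny

qbkny


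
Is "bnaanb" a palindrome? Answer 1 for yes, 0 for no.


Input: bnaanb
Reversed: bnaanb
  Compare pos 0 ('b') with pos 5 ('b'): match
  Compare pos 1 ('n') with pos 4 ('n'): match
  Compare pos 2 ('a') with pos 3 ('a'): match
Result: palindrome

1


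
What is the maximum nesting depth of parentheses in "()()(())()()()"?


Input: "()()(())()()()"
Tracking depth:
  Position 0 '(': depth becomes 1
  Position 1 ')': depth becomes 0
  Position 2 '(': depth becomes 1
  Position 3 ')': depth becomes 0
  Position 4 '(': depth becomes 1
  Position 5 '(': depth becomes 2
  Position 6 ')': depth becomes 1
  Position 7 ')': depth becomes 0
  Position 8 '(': depth becomes 1
  Position 9 ')': depth becomes 0
  Position 10 '(': depth becomes 1
  Position 11 ')': depth becomes 0
  Position 12 '(': depth becomes 1
  Position 13 ')': depth becomes 0
Maximum depth reached: 2

2


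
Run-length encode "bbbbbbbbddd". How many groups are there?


Input: bbbbbbbbddd
Scanning for consecutive runs:
  Group 1: 'b' x 8 (positions 0-7)
  Group 2: 'd' x 3 (positions 8-10)
Total groups: 2

2


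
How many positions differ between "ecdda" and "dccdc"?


Comparing "ecdda" and "dccdc" position by position:
  Position 0: 'e' vs 'd' => DIFFER
  Position 1: 'c' vs 'c' => same
  Position 2: 'd' vs 'c' => DIFFER
  Position 3: 'd' vs 'd' => same
  Position 4: 'a' vs 'c' => DIFFER
Positions that differ: 3

3


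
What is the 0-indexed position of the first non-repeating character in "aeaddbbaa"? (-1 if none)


Input: aeaddbbaa
Character frequencies:
  'a': 4
  'b': 2
  'd': 2
  'e': 1
Scanning left to right for freq == 1:
  Position 0 ('a'): freq=4, skip
  Position 1 ('e'): unique! => answer = 1

1


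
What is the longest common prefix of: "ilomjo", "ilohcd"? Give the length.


Words: ilomjo, ilohcd
  Position 0: all 'i' => match
  Position 1: all 'l' => match
  Position 2: all 'o' => match
  Position 3: ('m', 'h') => mismatch, stop
LCP = "ilo" (length 3)

3


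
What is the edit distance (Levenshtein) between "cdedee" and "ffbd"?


Computing edit distance: "cdedee" -> "ffbd"
DP table:
           f    f    b    d
      0    1    2    3    4
  c   1    1    2    3    4
  d   2    2    2    3    3
  e   3    3    3    3    4
  d   4    4    4    4    3
  e   5    5    5    5    4
  e   6    6    6    6    5
Edit distance = dp[6][4] = 5

5


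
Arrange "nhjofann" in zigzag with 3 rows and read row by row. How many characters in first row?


Zigzag "nhjofann" into 3 rows:
Placing characters:
  'n' => row 0
  'h' => row 1
  'j' => row 2
  'o' => row 1
  'f' => row 0
  'a' => row 1
  'n' => row 2
  'n' => row 1
Rows:
  Row 0: "nf"
  Row 1: "hoan"
  Row 2: "jn"
First row length: 2

2


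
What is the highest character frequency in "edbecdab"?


Input: edbecdab
Character counts:
  'a': 1
  'b': 2
  'c': 1
  'd': 2
  'e': 2
Maximum frequency: 2

2


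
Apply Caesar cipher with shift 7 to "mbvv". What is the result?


Caesar cipher: shift "mbvv" by 7
  'm' (pos 12) + 7 = pos 19 = 't'
  'b' (pos 1) + 7 = pos 8 = 'i'
  'v' (pos 21) + 7 = pos 2 = 'c'
  'v' (pos 21) + 7 = pos 2 = 'c'
Result: ticc

ticc


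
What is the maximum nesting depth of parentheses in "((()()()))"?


Input: "((()()()))"
Tracking depth:
  Position 0 '(': depth becomes 1
  Position 1 '(': depth becomes 2
  Position 2 '(': depth becomes 3
  Position 3 ')': depth becomes 2
  Position 4 '(': depth becomes 3
  Position 5 ')': depth becomes 2
  Position 6 '(': depth becomes 3
  Position 7 ')': depth becomes 2
  Position 8 ')': depth becomes 1
  Position 9 ')': depth becomes 0
Maximum depth reached: 3

3


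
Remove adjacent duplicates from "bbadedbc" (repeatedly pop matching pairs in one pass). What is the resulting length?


Input: bbadedbc
Stack-based adjacent duplicate removal:
  Read 'b': push. Stack: b
  Read 'b': matches stack top 'b' => pop. Stack: (empty)
  Read 'a': push. Stack: a
  Read 'd': push. Stack: ad
  Read 'e': push. Stack: ade
  Read 'd': push. Stack: aded
  Read 'b': push. Stack: adedb
  Read 'c': push. Stack: adedbc
Final stack: "adedbc" (length 6)

6


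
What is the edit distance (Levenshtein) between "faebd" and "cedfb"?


Computing edit distance: "faebd" -> "cedfb"
DP table:
           c    e    d    f    b
      0    1    2    3    4    5
  f   1    1    2    3    3    4
  a   2    2    2    3    4    4
  e   3    3    2    3    4    5
  b   4    4    3    3    4    4
  d   5    5    4    3    4    5
Edit distance = dp[5][5] = 5

5


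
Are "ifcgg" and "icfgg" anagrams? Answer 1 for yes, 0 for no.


Strings: "ifcgg", "icfgg"
Sorted first:  cfggi
Sorted second: cfggi
Sorted forms match => anagrams

1


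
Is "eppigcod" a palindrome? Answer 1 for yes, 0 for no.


Input: eppigcod
Reversed: docgippe
  Compare pos 0 ('e') with pos 7 ('d'): MISMATCH
  Compare pos 1 ('p') with pos 6 ('o'): MISMATCH
  Compare pos 2 ('p') with pos 5 ('c'): MISMATCH
  Compare pos 3 ('i') with pos 4 ('g'): MISMATCH
Result: not a palindrome

0


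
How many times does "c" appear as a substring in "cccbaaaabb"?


Searching for "c" in "cccbaaaabb"
Scanning each position:
  Position 0: "c" => MATCH
  Position 1: "c" => MATCH
  Position 2: "c" => MATCH
  Position 3: "b" => no
  Position 4: "a" => no
  Position 5: "a" => no
  Position 6: "a" => no
  Position 7: "a" => no
  Position 8: "b" => no
  Position 9: "b" => no
Total occurrences: 3

3


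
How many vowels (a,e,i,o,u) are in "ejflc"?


Input: ejflc
Checking each character:
  'e' at position 0: vowel (running total: 1)
  'j' at position 1: consonant
  'f' at position 2: consonant
  'l' at position 3: consonant
  'c' at position 4: consonant
Total vowels: 1

1


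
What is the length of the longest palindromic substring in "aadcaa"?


Input: "aadcaa"
Checking substrings for palindromes:
  [0:2] "aa" (len 2) => palindrome
  [4:6] "aa" (len 2) => palindrome
Longest palindromic substring: "aa" with length 2

2


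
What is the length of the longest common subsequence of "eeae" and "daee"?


LCS of "eeae" and "daee"
DP table:
           d    a    e    e
      0    0    0    0    0
  e   0    0    0    1    1
  e   0    0    0    1    2
  a   0    0    1    1    2
  e   0    0    1    2    2
LCS length = dp[4][4] = 2

2


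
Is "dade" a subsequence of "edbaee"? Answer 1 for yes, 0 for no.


Check if "dade" is a subsequence of "edbaee"
Greedy scan:
  Position 0 ('e'): no match needed
  Position 1 ('d'): matches sub[0] = 'd'
  Position 2 ('b'): no match needed
  Position 3 ('a'): matches sub[1] = 'a'
  Position 4 ('e'): no match needed
  Position 5 ('e'): no match needed
Only matched 2/4 characters => not a subsequence

0


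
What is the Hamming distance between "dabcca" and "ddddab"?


Comparing "dabcca" and "ddddab" position by position:
  Position 0: 'd' vs 'd' => same
  Position 1: 'a' vs 'd' => differ
  Position 2: 'b' vs 'd' => differ
  Position 3: 'c' vs 'd' => differ
  Position 4: 'c' vs 'a' => differ
  Position 5: 'a' vs 'b' => differ
Total differences (Hamming distance): 5

5


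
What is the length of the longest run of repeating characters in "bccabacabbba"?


Input: "bccabacabbba"
Scanning for longest run:
  Position 1 ('c'): new char, reset run to 1
  Position 2 ('c'): continues run of 'c', length=2
  Position 3 ('a'): new char, reset run to 1
  Position 4 ('b'): new char, reset run to 1
  Position 5 ('a'): new char, reset run to 1
  Position 6 ('c'): new char, reset run to 1
  Position 7 ('a'): new char, reset run to 1
  Position 8 ('b'): new char, reset run to 1
  Position 9 ('b'): continues run of 'b', length=2
  Position 10 ('b'): continues run of 'b', length=3
  Position 11 ('a'): new char, reset run to 1
Longest run: 'b' with length 3

3


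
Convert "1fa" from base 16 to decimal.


Input: "1fa" in base 16
Positional expansion:
  Digit '1' (value 1) x 16^2 = 256
  Digit 'f' (value 15) x 16^1 = 240
  Digit 'a' (value 10) x 16^0 = 10
Sum = 506

506


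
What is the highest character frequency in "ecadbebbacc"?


Input: ecadbebbacc
Character counts:
  'a': 2
  'b': 3
  'c': 3
  'd': 1
  'e': 2
Maximum frequency: 3

3


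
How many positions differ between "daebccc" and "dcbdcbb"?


Comparing "daebccc" and "dcbdcbb" position by position:
  Position 0: 'd' vs 'd' => same
  Position 1: 'a' vs 'c' => DIFFER
  Position 2: 'e' vs 'b' => DIFFER
  Position 3: 'b' vs 'd' => DIFFER
  Position 4: 'c' vs 'c' => same
  Position 5: 'c' vs 'b' => DIFFER
  Position 6: 'c' vs 'b' => DIFFER
Positions that differ: 5

5


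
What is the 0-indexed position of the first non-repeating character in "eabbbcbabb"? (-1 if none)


Input: eabbbcbabb
Character frequencies:
  'a': 2
  'b': 6
  'c': 1
  'e': 1
Scanning left to right for freq == 1:
  Position 0 ('e'): unique! => answer = 0

0


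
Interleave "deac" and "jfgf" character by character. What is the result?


Interleaving "deac" and "jfgf":
  Position 0: 'd' from first, 'j' from second => "dj"
  Position 1: 'e' from first, 'f' from second => "ef"
  Position 2: 'a' from first, 'g' from second => "ag"
  Position 3: 'c' from first, 'f' from second => "cf"
Result: djefagcf

djefagcf


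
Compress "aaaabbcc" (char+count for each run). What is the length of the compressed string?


Input: aaaabbcc
Runs:
  'a' x 4 => "a4"
  'b' x 2 => "b2"
  'c' x 2 => "c2"
Compressed: "a4b2c2"
Compressed length: 6

6


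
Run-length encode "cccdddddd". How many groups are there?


Input: cccdddddd
Scanning for consecutive runs:
  Group 1: 'c' x 3 (positions 0-2)
  Group 2: 'd' x 6 (positions 3-8)
Total groups: 2

2


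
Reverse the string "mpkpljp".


Input: mpkpljp
Reading characters right to left:
  Position 6: 'p'
  Position 5: 'j'
  Position 4: 'l'
  Position 3: 'p'
  Position 2: 'k'
  Position 1: 'p'
  Position 0: 'm'
Reversed: pjlpkpm

pjlpkpm


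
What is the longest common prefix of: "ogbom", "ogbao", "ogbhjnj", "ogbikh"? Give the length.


Words: ogbom, ogbao, ogbhjnj, ogbikh
  Position 0: all 'o' => match
  Position 1: all 'g' => match
  Position 2: all 'b' => match
  Position 3: ('o', 'a', 'h', 'i') => mismatch, stop
LCP = "ogb" (length 3)

3


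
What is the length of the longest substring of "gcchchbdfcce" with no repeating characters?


Input: "gcchchbdfcce"
Sliding window (track last position of each char):
  Position 0 ('g'): window [0,0] length 1 -- new best
  Position 1 ('c'): window [0,1] length 2 -- new best
  Position 2 ('c'): repeat (last at 1), move window start to 2
  Position 2 ('c'): window [2,2] length 1
  Position 3 ('h'): window [2,3] length 2
  Position 4 ('c'): repeat (last at 2), move window start to 3
  Position 4 ('c'): window [3,4] length 2
  Position 5 ('h'): repeat (last at 3), move window start to 4
  Position 5 ('h'): window [4,5] length 2
  Position 6 ('b'): window [4,6] length 3 -- new best
  Position 7 ('d'): window [4,7] length 4 -- new best
  Position 8 ('f'): window [4,8] length 5 -- new best
  Position 9 ('c'): repeat (last at 4), move window start to 5
  Position 9 ('c'): window [5,9] length 5
  Position 10 ('c'): repeat (last at 9), move window start to 10
  Position 10 ('c'): window [10,10] length 1
  Position 11 ('e'): window [10,11] length 2
Longest substring with no repeats: "chbdf" with length 5

5


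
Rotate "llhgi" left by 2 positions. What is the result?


Input: "llhgi", rotate left by 2
First 2 characters: "ll"
Remaining characters: "hgi"
Concatenate remaining + first: "hgi" + "ll" = "hgill"

hgill


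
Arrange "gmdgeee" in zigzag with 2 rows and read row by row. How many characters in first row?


Zigzag "gmdgeee" into 2 rows:
Placing characters:
  'g' => row 0
  'm' => row 1
  'd' => row 0
  'g' => row 1
  'e' => row 0
  'e' => row 1
  'e' => row 0
Rows:
  Row 0: "gdee"
  Row 1: "mge"
First row length: 4

4


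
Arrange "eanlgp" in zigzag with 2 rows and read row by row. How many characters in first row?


Zigzag "eanlgp" into 2 rows:
Placing characters:
  'e' => row 0
  'a' => row 1
  'n' => row 0
  'l' => row 1
  'g' => row 0
  'p' => row 1
Rows:
  Row 0: "eng"
  Row 1: "alp"
First row length: 3

3


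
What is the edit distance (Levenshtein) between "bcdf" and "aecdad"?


Computing edit distance: "bcdf" -> "aecdad"
DP table:
           a    e    c    d    a    d
      0    1    2    3    4    5    6
  b   1    1    2    3    4    5    6
  c   2    2    2    2    3    4    5
  d   3    3    3    3    2    3    4
  f   4    4    4    4    3    3    4
Edit distance = dp[4][6] = 4

4


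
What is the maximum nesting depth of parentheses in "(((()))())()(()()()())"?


Input: "(((()))())()(()()()())"
Tracking depth:
  Position 0 '(': depth becomes 1
  Position 1 '(': depth becomes 2
  Position 2 '(': depth becomes 3
  Position 3 '(': depth becomes 4
  Position 4 ')': depth becomes 3
  Position 5 ')': depth becomes 2
  Position 6 ')': depth becomes 1
  Position 7 '(': depth becomes 2
  Position 8 ')': depth becomes 1
  Position 9 ')': depth becomes 0
  Position 10 '(': depth becomes 1
  Position 11 ')': depth becomes 0
  Position 12 '(': depth becomes 1
  Position 13 '(': depth becomes 2
  Position 14 ')': depth becomes 1
  Position 15 '(': depth becomes 2
  Position 16 ')': depth becomes 1
  Position 17 '(': depth becomes 2
  Position 18 ')': depth becomes 1
  Position 19 '(': depth becomes 2
  Position 20 ')': depth becomes 1
  Position 21 ')': depth becomes 0
Maximum depth reached: 4

4


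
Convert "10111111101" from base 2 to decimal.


Input: "10111111101" in base 2
Positional expansion:
  Digit '1' (value 1) x 2^10 = 1024
  Digit '0' (value 0) x 2^9 = 0
  Digit '1' (value 1) x 2^8 = 256
  Digit '1' (value 1) x 2^7 = 128
  Digit '1' (value 1) x 2^6 = 64
  Digit '1' (value 1) x 2^5 = 32
  Digit '1' (value 1) x 2^4 = 16
  Digit '1' (value 1) x 2^3 = 8
  Digit '1' (value 1) x 2^2 = 4
  Digit '0' (value 0) x 2^1 = 0
  Digit '1' (value 1) x 2^0 = 1
Sum = 1533

1533


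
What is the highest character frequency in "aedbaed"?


Input: aedbaed
Character counts:
  'a': 2
  'b': 1
  'd': 2
  'e': 2
Maximum frequency: 2

2


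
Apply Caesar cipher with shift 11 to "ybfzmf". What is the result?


Caesar cipher: shift "ybfzmf" by 11
  'y' (pos 24) + 11 = pos 9 = 'j'
  'b' (pos 1) + 11 = pos 12 = 'm'
  'f' (pos 5) + 11 = pos 16 = 'q'
  'z' (pos 25) + 11 = pos 10 = 'k'
  'm' (pos 12) + 11 = pos 23 = 'x'
  'f' (pos 5) + 11 = pos 16 = 'q'
Result: jmqkxq

jmqkxq


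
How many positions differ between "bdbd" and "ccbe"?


Comparing "bdbd" and "ccbe" position by position:
  Position 0: 'b' vs 'c' => DIFFER
  Position 1: 'd' vs 'c' => DIFFER
  Position 2: 'b' vs 'b' => same
  Position 3: 'd' vs 'e' => DIFFER
Positions that differ: 3

3


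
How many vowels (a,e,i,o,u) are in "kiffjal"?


Input: kiffjal
Checking each character:
  'k' at position 0: consonant
  'i' at position 1: vowel (running total: 1)
  'f' at position 2: consonant
  'f' at position 3: consonant
  'j' at position 4: consonant
  'a' at position 5: vowel (running total: 2)
  'l' at position 6: consonant
Total vowels: 2

2


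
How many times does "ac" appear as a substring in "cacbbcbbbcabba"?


Searching for "ac" in "cacbbcbbbcabba"
Scanning each position:
  Position 0: "ca" => no
  Position 1: "ac" => MATCH
  Position 2: "cb" => no
  Position 3: "bb" => no
  Position 4: "bc" => no
  Position 5: "cb" => no
  Position 6: "bb" => no
  Position 7: "bb" => no
  Position 8: "bc" => no
  Position 9: "ca" => no
  Position 10: "ab" => no
  Position 11: "bb" => no
  Position 12: "ba" => no
Total occurrences: 1

1


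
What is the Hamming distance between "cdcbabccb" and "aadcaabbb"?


Comparing "cdcbabccb" and "aadcaabbb" position by position:
  Position 0: 'c' vs 'a' => differ
  Position 1: 'd' vs 'a' => differ
  Position 2: 'c' vs 'd' => differ
  Position 3: 'b' vs 'c' => differ
  Position 4: 'a' vs 'a' => same
  Position 5: 'b' vs 'a' => differ
  Position 6: 'c' vs 'b' => differ
  Position 7: 'c' vs 'b' => differ
  Position 8: 'b' vs 'b' => same
Total differences (Hamming distance): 7

7


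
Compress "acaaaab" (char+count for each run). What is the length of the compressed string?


Input: acaaaab
Runs:
  'a' x 1 => "a1"
  'c' x 1 => "c1"
  'a' x 4 => "a4"
  'b' x 1 => "b1"
Compressed: "a1c1a4b1"
Compressed length: 8

8


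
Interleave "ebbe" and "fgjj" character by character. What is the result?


Interleaving "ebbe" and "fgjj":
  Position 0: 'e' from first, 'f' from second => "ef"
  Position 1: 'b' from first, 'g' from second => "bg"
  Position 2: 'b' from first, 'j' from second => "bj"
  Position 3: 'e' from first, 'j' from second => "ej"
Result: efbgbjej

efbgbjej


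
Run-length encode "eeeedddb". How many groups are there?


Input: eeeedddb
Scanning for consecutive runs:
  Group 1: 'e' x 4 (positions 0-3)
  Group 2: 'd' x 3 (positions 4-6)
  Group 3: 'b' x 1 (positions 7-7)
Total groups: 3

3


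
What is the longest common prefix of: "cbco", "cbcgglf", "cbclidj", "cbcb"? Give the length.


Words: cbco, cbcgglf, cbclidj, cbcb
  Position 0: all 'c' => match
  Position 1: all 'b' => match
  Position 2: all 'c' => match
  Position 3: ('o', 'g', 'l', 'b') => mismatch, stop
LCP = "cbc" (length 3)

3


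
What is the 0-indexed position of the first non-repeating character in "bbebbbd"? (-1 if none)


Input: bbebbbd
Character frequencies:
  'b': 5
  'd': 1
  'e': 1
Scanning left to right for freq == 1:
  Position 0 ('b'): freq=5, skip
  Position 1 ('b'): freq=5, skip
  Position 2 ('e'): unique! => answer = 2

2


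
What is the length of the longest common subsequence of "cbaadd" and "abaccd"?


LCS of "cbaadd" and "abaccd"
DP table:
           a    b    a    c    c    d
      0    0    0    0    0    0    0
  c   0    0    0    0    1    1    1
  b   0    0    1    1    1    1    1
  a   0    1    1    2    2    2    2
  a   0    1    1    2    2    2    2
  d   0    1    1    2    2    2    3
  d   0    1    1    2    2    2    3
LCS length = dp[6][6] = 3

3


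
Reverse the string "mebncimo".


Input: mebncimo
Reading characters right to left:
  Position 7: 'o'
  Position 6: 'm'
  Position 5: 'i'
  Position 4: 'c'
  Position 3: 'n'
  Position 2: 'b'
  Position 1: 'e'
  Position 0: 'm'
Reversed: omicnbem

omicnbem


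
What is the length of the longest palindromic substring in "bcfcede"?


Input: "bcfcede"
Checking substrings for palindromes:
  [1:4] "cfc" (len 3) => palindrome
  [4:7] "ede" (len 3) => palindrome
Longest palindromic substring: "cfc" with length 3

3


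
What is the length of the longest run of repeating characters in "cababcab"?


Input: "cababcab"
Scanning for longest run:
  Position 1 ('a'): new char, reset run to 1
  Position 2 ('b'): new char, reset run to 1
  Position 3 ('a'): new char, reset run to 1
  Position 4 ('b'): new char, reset run to 1
  Position 5 ('c'): new char, reset run to 1
  Position 6 ('a'): new char, reset run to 1
  Position 7 ('b'): new char, reset run to 1
Longest run: 'c' with length 1

1
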